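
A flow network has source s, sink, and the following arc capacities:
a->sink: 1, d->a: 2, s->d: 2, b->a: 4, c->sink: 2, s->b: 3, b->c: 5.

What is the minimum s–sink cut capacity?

Max flow = 3 (via 2 augmenting paths).
In the residual at optimum, the set reachable from s is {a, b, c, d, s}.
Cut edges: a->sink (cap 1), c->sink (cap 2). Sum = 3.

3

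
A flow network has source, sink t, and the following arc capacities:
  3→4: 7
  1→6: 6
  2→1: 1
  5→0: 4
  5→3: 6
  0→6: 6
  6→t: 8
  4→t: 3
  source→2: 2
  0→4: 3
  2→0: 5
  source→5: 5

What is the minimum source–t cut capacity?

Max flow = 7 (via 3 augmenting paths).
In the residual at optimum, the set reachable from source is {source}.
Cut edges: source→5 (cap 5), source→2 (cap 2). Sum = 7.

7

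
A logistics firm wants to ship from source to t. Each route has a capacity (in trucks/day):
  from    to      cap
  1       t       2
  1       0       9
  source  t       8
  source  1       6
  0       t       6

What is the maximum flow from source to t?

14

Augment source→t: bottleneck 8. Total 8.
Augment source→1→t: bottleneck 2. Total 10.
Augment source→1→0→t: bottleneck 4. Total 14.
No augmenting path remains in the residual graph.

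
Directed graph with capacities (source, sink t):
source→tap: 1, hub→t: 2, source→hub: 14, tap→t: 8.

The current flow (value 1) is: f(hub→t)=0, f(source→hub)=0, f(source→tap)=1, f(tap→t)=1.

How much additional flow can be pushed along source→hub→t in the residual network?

2

Residual capacities along the path: source→hub: 14, hub→t: 2.
Minimum is 2.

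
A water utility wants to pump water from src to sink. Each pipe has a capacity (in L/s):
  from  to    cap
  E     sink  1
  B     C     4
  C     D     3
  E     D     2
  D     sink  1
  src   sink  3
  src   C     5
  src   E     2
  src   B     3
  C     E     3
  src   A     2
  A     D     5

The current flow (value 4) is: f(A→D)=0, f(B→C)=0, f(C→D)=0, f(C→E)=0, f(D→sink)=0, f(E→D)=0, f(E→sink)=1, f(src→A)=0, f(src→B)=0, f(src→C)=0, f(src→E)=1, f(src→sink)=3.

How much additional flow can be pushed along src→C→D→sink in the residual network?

Residual capacities along the path: src→C: 5, C→D: 3, D→sink: 1.
Minimum is 1.

1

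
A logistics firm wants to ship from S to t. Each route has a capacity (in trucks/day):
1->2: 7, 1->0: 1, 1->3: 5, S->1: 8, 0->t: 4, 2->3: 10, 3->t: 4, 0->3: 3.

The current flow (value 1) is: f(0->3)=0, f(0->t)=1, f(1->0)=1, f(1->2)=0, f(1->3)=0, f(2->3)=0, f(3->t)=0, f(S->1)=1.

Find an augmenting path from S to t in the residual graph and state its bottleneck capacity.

Residual along S->1->3->t: S->1: 7, 1->3: 5, 3->t: 4.
Bottleneck = min = 4.

S->1->3->t, bottleneck 4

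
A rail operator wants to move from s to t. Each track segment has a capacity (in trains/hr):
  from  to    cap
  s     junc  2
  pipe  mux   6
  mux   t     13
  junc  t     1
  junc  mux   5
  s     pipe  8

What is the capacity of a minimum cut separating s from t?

8

Max flow = 8 (via 3 augmenting paths).
In the residual at optimum, the set reachable from s is {pipe, s}.
Cut edges: s→junc (cap 2), pipe→mux (cap 6). Sum = 8.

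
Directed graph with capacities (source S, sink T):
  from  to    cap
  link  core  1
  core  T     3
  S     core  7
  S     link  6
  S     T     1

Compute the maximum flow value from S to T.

Augment S→T: bottleneck 1. Total 1.
Augment S→core→T: bottleneck 3. Total 4.
No augmenting path remains in the residual graph.

4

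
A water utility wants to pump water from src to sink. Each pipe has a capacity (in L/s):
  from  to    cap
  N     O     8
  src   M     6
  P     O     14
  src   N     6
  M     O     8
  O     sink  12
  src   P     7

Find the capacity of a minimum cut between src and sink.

12

Max flow = 12 (via 2 augmenting paths).
In the residual at optimum, the set reachable from src is {M, N, O, P, src}.
Cut edges: O->sink (cap 12). Sum = 12.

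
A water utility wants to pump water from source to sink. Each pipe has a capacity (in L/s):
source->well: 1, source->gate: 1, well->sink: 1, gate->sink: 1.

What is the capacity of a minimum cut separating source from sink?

Max flow = 2 (via 2 augmenting paths).
In the residual at optimum, the set reachable from source is {source}.
Cut edges: source->gate (cap 1), source->well (cap 1). Sum = 2.

2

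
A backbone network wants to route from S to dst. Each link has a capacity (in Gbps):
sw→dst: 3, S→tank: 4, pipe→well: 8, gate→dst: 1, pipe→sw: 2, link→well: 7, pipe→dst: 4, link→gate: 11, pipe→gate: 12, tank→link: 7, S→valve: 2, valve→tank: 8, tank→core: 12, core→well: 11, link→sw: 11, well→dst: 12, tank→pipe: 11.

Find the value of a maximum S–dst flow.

6

Augment S→tank→pipe→dst: bottleneck 4. Total 4.
Augment S→valve→tank→pipe→sw→dst: bottleneck 2. Total 6.
No augmenting path remains in the residual graph.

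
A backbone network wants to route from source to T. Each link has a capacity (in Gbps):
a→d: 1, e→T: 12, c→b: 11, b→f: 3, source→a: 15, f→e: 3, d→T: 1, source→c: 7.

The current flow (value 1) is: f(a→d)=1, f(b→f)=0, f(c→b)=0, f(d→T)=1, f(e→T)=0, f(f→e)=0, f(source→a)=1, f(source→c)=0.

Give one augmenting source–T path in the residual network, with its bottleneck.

Residual along source→c→b→f→e→T: source→c: 7, c→b: 11, b→f: 3, f→e: 3, e→T: 12.
Bottleneck = min = 3.

source→c→b→f→e→T, bottleneck 3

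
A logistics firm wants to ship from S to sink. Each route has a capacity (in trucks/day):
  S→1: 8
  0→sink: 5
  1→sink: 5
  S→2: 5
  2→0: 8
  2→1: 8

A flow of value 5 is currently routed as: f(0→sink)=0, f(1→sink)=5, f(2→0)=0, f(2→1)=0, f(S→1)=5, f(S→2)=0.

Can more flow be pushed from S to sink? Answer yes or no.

Residual path S→2→0→sink has bottleneck 5 > 0.
Pushing 5 along it raises the flow to 10, so the given flow is not maximum.

Yes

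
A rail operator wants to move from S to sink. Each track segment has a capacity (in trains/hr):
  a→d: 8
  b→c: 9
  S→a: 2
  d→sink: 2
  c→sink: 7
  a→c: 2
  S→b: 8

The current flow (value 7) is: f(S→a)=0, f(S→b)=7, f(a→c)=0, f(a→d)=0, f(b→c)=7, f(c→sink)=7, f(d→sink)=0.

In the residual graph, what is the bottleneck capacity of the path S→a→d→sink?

Residual capacities along the path: S→a: 2, a→d: 8, d→sink: 2.
Minimum is 2.

2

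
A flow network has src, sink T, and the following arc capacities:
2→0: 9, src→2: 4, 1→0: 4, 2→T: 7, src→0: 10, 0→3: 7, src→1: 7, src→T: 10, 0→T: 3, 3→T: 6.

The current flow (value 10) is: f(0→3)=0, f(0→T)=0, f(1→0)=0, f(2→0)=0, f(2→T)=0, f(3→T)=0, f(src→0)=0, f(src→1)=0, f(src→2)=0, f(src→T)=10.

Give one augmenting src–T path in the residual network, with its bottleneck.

Residual along src→2→T: src→2: 4, 2→T: 7.
Bottleneck = min = 4.

src→2→T, bottleneck 4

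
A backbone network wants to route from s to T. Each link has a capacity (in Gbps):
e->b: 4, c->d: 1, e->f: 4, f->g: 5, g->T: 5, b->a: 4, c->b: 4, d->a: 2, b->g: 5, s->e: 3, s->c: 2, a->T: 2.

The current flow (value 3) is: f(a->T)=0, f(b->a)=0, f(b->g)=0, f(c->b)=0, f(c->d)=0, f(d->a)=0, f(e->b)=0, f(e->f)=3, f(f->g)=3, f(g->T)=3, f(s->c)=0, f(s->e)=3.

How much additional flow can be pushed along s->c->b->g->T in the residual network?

2

Residual capacities along the path: s->c: 2, c->b: 4, b->g: 5, g->T: 2.
Minimum is 2.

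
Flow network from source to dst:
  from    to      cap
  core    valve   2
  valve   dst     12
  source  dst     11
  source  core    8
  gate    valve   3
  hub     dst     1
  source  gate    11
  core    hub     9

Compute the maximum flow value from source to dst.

17

Augment source→dst: bottleneck 11. Total 11.
Augment source→gate→valve→dst: bottleneck 3. Total 14.
Augment source→core→valve→dst: bottleneck 2. Total 16.
Augment source→core→hub→dst: bottleneck 1. Total 17.
No augmenting path remains in the residual graph.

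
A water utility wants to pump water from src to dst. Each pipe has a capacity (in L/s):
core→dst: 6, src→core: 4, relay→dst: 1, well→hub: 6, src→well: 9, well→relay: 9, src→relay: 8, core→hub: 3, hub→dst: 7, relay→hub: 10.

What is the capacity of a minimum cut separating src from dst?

12

Max flow = 12 (via 4 augmenting paths).
In the residual at optimum, the set reachable from src is {hub, relay, src, well}.
Cut edges: src→core (cap 4), relay→dst (cap 1), hub→dst (cap 7). Sum = 12.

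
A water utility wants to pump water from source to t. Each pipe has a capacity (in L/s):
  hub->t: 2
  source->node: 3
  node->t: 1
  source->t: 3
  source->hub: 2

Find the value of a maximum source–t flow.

Augment source->t: bottleneck 3. Total 3.
Augment source->hub->t: bottleneck 2. Total 5.
Augment source->node->t: bottleneck 1. Total 6.
No augmenting path remains in the residual graph.

6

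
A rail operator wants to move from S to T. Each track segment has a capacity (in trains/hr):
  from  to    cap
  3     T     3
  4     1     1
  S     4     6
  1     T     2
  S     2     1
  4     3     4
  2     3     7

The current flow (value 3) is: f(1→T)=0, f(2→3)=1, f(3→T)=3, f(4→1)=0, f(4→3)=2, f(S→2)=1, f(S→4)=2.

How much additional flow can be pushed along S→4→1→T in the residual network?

Residual capacities along the path: S→4: 4, 4→1: 1, 1→T: 2.
Minimum is 1.

1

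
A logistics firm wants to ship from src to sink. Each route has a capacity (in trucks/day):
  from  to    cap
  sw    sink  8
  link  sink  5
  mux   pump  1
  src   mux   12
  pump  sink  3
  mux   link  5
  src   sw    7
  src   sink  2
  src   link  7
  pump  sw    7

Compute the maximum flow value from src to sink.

Augment src→sink: bottleneck 2. Total 2.
Augment src→sw→sink: bottleneck 7. Total 9.
Augment src→link→sink: bottleneck 5. Total 14.
Augment src→mux→pump→sink: bottleneck 1. Total 15.
No augmenting path remains in the residual graph.

15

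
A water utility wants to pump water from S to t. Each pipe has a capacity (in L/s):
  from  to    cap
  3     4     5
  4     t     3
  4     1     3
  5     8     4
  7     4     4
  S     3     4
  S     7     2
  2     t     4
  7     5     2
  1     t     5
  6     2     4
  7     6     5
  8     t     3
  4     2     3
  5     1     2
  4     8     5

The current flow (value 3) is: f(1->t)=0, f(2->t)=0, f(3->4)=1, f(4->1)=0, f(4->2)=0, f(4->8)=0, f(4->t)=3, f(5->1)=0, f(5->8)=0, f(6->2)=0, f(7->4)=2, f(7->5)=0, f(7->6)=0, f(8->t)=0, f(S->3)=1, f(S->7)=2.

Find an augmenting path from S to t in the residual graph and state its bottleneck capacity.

S->3->4->2->t, bottleneck 3

Residual along S->3->4->2->t: S->3: 3, 3->4: 4, 4->2: 3, 2->t: 4.
Bottleneck = min = 3.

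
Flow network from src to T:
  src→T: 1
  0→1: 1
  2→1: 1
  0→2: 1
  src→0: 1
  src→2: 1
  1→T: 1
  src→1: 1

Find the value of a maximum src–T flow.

Augment src→T: bottleneck 1. Total 1.
Augment src→1→T: bottleneck 1. Total 2.
No augmenting path remains in the residual graph.

2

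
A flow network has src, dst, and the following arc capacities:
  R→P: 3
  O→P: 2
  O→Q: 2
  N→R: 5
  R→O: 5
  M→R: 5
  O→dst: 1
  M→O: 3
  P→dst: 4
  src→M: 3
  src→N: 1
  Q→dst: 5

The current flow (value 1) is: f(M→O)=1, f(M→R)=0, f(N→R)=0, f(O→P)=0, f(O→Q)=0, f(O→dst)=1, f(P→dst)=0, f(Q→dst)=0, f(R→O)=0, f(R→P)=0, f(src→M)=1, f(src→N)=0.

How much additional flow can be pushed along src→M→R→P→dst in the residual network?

2

Residual capacities along the path: src→M: 2, M→R: 5, R→P: 3, P→dst: 4.
Minimum is 2.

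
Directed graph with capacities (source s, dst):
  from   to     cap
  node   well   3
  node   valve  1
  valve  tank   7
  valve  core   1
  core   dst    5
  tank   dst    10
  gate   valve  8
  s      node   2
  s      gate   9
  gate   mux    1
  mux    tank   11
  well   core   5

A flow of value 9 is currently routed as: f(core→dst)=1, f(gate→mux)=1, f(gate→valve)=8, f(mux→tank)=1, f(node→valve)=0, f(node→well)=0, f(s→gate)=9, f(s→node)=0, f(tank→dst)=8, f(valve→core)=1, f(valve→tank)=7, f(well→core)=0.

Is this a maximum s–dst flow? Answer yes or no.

Residual path s→node→well→core→dst has bottleneck 2 > 0.
Pushing 2 along it raises the flow to 11, so the given flow is not maximum.

No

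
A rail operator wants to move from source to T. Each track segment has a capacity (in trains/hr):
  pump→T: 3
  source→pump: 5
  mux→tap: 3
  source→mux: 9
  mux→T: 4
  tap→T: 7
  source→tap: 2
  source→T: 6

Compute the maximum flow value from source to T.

Augment source→T: bottleneck 6. Total 6.
Augment source→mux→T: bottleneck 4. Total 10.
Augment source→tap→T: bottleneck 2. Total 12.
Augment source→pump→T: bottleneck 3. Total 15.
Augment source→mux→tap→T: bottleneck 3. Total 18.
No augmenting path remains in the residual graph.

18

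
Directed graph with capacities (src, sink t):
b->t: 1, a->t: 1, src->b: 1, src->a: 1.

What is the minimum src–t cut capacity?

Max flow = 2 (via 2 augmenting paths).
In the residual at optimum, the set reachable from src is {src}.
Cut edges: src->b (cap 1), src->a (cap 1). Sum = 2.

2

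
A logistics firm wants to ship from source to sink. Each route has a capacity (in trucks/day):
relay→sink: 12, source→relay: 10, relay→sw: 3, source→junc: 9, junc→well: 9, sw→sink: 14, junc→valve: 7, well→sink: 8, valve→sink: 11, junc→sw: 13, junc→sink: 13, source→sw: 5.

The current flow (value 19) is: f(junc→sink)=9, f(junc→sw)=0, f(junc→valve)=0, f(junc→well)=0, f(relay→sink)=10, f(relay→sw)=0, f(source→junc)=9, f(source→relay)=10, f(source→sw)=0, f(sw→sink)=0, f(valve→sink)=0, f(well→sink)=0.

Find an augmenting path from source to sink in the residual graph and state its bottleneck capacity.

Residual along source→sw→sink: source→sw: 5, sw→sink: 14.
Bottleneck = min = 5.

source→sw→sink, bottleneck 5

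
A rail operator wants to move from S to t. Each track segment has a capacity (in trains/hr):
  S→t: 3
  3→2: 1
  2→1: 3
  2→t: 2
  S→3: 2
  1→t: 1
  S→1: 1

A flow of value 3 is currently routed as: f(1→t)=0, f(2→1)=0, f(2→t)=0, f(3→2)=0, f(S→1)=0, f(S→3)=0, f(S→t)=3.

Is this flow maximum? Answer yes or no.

No

Residual path S→1→t has bottleneck 1 > 0.
Pushing 1 along it raises the flow to 4, so the given flow is not maximum.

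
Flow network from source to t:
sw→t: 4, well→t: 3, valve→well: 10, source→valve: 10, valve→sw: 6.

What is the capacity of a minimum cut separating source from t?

7

Max flow = 7 (via 2 augmenting paths).
In the residual at optimum, the set reachable from source is {source, sw, valve, well}.
Cut edges: sw→t (cap 4), well→t (cap 3). Sum = 7.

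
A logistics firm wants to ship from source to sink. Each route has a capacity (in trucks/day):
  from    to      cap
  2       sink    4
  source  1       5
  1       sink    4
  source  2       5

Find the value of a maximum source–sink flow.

Augment source->1->sink: bottleneck 4. Total 4.
Augment source->2->sink: bottleneck 4. Total 8.
No augmenting path remains in the residual graph.

8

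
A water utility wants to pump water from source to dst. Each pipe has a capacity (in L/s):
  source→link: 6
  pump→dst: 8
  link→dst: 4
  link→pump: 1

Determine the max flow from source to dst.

5

Augment source→link→dst: bottleneck 4. Total 4.
Augment source→link→pump→dst: bottleneck 1. Total 5.
No augmenting path remains in the residual graph.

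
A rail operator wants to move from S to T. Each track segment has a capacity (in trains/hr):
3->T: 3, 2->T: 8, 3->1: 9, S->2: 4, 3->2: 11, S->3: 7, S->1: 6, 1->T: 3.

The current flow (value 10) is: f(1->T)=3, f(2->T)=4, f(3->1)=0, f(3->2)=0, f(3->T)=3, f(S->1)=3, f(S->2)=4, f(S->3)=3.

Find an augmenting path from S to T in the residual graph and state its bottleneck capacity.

S->3->2->T, bottleneck 4

Residual along S->3->2->T: S->3: 4, 3->2: 11, 2->T: 4.
Bottleneck = min = 4.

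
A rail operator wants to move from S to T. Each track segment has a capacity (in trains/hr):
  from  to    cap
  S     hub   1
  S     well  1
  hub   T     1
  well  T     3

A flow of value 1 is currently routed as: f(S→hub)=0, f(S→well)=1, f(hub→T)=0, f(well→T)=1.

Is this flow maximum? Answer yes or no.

No

Residual path S→hub→T has bottleneck 1 > 0.
Pushing 1 along it raises the flow to 2, so the given flow is not maximum.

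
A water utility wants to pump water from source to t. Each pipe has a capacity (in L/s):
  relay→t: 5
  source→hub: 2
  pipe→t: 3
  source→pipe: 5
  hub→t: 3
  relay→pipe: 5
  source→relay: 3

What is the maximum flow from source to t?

Augment source→relay→t: bottleneck 3. Total 3.
Augment source→hub→t: bottleneck 2. Total 5.
Augment source→pipe→t: bottleneck 3. Total 8.
No augmenting path remains in the residual graph.

8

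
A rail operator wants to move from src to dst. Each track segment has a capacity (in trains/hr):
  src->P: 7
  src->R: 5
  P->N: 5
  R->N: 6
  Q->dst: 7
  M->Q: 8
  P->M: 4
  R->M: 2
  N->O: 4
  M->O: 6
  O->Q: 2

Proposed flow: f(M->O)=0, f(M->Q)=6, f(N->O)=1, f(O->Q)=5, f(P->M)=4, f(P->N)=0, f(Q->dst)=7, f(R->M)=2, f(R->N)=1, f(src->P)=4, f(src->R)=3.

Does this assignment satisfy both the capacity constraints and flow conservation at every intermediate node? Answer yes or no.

No

Capacity violated on O->Q: flow 5 > capacity 2.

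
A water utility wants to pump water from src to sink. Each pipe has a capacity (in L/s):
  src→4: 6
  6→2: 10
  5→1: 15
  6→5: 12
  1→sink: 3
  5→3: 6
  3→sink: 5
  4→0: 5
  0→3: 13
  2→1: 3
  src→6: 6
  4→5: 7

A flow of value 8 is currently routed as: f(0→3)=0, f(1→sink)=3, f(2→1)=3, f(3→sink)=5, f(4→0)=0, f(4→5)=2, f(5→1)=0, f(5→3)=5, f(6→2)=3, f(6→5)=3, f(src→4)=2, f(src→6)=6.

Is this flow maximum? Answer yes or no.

Yes

Residual reachable from src: {0, 1, 2, 3, 4, 5, 6, src}; sink is not reachable.
Saturated cut: 1→sink, 3→sink with total capacity 8 = current flow value. Flow is maximum.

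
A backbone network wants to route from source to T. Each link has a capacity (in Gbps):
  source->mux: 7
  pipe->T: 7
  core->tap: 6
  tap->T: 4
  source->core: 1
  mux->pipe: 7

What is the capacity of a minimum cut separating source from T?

Max flow = 8 (via 2 augmenting paths).
In the residual at optimum, the set reachable from source is {source}.
Cut edges: source->mux (cap 7), source->core (cap 1). Sum = 8.

8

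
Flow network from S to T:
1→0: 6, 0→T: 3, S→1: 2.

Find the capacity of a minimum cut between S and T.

Max flow = 2 (via 1 augmenting path).
In the residual at optimum, the set reachable from S is {S}.
Cut edges: S→1 (cap 2). Sum = 2.

2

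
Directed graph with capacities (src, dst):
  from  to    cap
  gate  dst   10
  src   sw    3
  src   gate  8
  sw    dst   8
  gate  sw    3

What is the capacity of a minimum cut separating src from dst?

Max flow = 11 (via 2 augmenting paths).
In the residual at optimum, the set reachable from src is {src}.
Cut edges: src→gate (cap 8), src→sw (cap 3). Sum = 11.

11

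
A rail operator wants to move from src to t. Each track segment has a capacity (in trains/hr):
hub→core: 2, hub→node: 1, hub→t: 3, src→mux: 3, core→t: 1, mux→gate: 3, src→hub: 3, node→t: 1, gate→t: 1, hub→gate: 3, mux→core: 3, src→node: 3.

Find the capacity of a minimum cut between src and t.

6

Max flow = 6 (via 4 augmenting paths).
In the residual at optimum, the set reachable from src is {core, gate, mux, node, src}.
Cut edges: src→hub (cap 3), core→t (cap 1), node→t (cap 1), gate→t (cap 1). Sum = 6.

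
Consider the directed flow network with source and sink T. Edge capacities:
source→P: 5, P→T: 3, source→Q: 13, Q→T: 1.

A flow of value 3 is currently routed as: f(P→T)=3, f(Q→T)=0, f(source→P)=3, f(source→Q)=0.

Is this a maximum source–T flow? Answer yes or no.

No

Residual path source→Q→T has bottleneck 1 > 0.
Pushing 1 along it raises the flow to 4, so the given flow is not maximum.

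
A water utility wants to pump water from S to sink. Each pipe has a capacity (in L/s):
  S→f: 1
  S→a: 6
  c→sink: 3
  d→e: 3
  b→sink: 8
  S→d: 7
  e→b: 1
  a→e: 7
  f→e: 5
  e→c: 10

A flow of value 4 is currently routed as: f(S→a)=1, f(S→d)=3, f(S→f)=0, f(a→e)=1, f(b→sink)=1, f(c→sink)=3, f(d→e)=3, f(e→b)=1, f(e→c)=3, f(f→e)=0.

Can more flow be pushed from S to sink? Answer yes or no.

Residual reachable from S: {S, a, c, d, e, f}; sink is not reachable.
Saturated cut: e→b, c→sink with total capacity 4 = current flow value. Flow is maximum.

No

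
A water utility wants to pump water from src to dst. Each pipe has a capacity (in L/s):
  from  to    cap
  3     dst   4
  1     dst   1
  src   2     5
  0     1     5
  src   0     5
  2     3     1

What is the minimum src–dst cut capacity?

2

Max flow = 2 (via 2 augmenting paths).
In the residual at optimum, the set reachable from src is {0, 1, 2, src}.
Cut edges: 2→3 (cap 1), 1→dst (cap 1). Sum = 2.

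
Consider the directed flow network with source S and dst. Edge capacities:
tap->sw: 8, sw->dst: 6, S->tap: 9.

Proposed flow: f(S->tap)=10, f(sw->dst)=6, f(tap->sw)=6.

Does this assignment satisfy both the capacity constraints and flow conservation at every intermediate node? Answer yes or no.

Capacity violated on S->tap: flow 10 > capacity 9.

No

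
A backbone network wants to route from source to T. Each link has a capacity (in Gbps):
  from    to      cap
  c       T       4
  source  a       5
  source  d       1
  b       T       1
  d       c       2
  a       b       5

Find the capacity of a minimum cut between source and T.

2

Max flow = 2 (via 2 augmenting paths).
In the residual at optimum, the set reachable from source is {a, b, source}.
Cut edges: source→d (cap 1), b→T (cap 1). Sum = 2.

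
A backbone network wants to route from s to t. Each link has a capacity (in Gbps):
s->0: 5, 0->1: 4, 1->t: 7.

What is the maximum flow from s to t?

4

Augment s->0->1->t: bottleneck 4. Total 4.
No augmenting path remains in the residual graph.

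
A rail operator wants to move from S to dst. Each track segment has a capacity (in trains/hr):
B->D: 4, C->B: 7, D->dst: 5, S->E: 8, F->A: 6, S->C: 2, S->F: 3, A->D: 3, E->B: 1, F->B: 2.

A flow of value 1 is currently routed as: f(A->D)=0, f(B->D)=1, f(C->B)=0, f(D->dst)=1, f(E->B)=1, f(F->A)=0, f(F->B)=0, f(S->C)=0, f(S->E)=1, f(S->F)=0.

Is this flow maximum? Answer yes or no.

Residual path S->C->B->D->dst has bottleneck 2 > 0.
Pushing 2 along it raises the flow to 3, so the given flow is not maximum.

No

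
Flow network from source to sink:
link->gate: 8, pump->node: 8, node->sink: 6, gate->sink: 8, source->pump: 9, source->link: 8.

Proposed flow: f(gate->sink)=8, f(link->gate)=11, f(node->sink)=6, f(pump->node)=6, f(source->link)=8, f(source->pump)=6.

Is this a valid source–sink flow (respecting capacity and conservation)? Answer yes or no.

No

Capacity violated on link->gate: flow 11 > capacity 8.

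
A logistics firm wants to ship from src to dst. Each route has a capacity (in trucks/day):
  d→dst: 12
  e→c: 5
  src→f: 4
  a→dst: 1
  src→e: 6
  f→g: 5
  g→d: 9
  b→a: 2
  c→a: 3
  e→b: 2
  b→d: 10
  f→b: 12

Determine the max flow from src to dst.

7

Augment src→f→g→d→dst: bottleneck 4. Total 4.
Augment src→e→b→d→dst: bottleneck 2. Total 6.
Augment src→e→c→a→dst: bottleneck 1. Total 7.
No augmenting path remains in the residual graph.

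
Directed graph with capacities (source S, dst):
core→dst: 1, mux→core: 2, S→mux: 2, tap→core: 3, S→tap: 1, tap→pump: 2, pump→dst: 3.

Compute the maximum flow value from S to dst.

2

Augment S→mux→core→dst: bottleneck 1. Total 1.
Augment S→tap→pump→dst: bottleneck 1. Total 2.
No augmenting path remains in the residual graph.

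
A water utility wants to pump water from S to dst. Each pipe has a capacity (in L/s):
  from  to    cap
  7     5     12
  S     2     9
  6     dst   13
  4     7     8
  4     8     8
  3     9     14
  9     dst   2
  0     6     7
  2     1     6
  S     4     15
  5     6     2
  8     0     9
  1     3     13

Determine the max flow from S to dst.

11

Augment S→2→1→3→9→dst: bottleneck 2. Total 2.
Augment S→4→8→0→6→dst: bottleneck 7. Total 9.
Augment S→4→7→5→6→dst: bottleneck 2. Total 11.
No augmenting path remains in the residual graph.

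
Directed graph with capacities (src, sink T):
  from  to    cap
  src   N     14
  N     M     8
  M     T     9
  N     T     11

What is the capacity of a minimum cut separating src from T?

Max flow = 14 (via 2 augmenting paths).
In the residual at optimum, the set reachable from src is {src}.
Cut edges: src->N (cap 14). Sum = 14.

14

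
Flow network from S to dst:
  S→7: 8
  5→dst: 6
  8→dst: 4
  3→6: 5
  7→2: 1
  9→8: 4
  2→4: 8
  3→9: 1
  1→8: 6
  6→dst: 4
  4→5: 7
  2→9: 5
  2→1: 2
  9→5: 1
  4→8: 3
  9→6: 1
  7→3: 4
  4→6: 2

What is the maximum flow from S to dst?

Augment S→7→3→6→dst: bottleneck 4. Total 4.
Augment S→7→2→4→5→dst: bottleneck 1. Total 5.
No augmenting path remains in the residual graph.

5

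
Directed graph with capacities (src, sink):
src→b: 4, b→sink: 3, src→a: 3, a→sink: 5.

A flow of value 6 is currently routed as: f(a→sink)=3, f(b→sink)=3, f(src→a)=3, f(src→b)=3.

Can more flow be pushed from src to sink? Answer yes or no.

Residual reachable from src: {b, src}; sink is not reachable.
Saturated cut: src→a, b→sink with total capacity 6 = current flow value. Flow is maximum.

No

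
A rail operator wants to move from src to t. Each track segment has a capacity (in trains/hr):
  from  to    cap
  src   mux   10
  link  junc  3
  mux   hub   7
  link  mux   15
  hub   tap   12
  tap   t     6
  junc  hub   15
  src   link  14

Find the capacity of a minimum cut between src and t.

6

Max flow = 6 (via 1 augmenting path).
In the residual at optimum, the set reachable from src is {hub, junc, link, mux, src, tap}.
Cut edges: tap→t (cap 6). Sum = 6.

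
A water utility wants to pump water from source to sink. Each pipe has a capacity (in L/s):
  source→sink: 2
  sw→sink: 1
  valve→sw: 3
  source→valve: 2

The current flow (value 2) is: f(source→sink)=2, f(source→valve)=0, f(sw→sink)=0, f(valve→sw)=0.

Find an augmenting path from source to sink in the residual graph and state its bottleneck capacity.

source→valve→sw→sink, bottleneck 1

Residual along source→valve→sw→sink: source→valve: 2, valve→sw: 3, sw→sink: 1.
Bottleneck = min = 1.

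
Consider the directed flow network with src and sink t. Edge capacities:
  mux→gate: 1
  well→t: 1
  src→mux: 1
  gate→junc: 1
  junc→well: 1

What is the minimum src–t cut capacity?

Max flow = 1 (via 1 augmenting path).
In the residual at optimum, the set reachable from src is {src}.
Cut edges: src→mux (cap 1). Sum = 1.

1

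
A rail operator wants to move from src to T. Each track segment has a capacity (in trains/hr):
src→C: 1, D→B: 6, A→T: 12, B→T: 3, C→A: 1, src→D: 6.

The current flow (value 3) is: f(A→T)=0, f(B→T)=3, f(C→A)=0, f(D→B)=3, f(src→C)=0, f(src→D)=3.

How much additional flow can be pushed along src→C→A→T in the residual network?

Residual capacities along the path: src→C: 1, C→A: 1, A→T: 12.
Minimum is 1.

1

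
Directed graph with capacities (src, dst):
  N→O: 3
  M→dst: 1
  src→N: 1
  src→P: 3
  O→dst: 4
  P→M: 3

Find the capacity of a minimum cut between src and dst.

2

Max flow = 2 (via 2 augmenting paths).
In the residual at optimum, the set reachable from src is {M, P, src}.
Cut edges: src→N (cap 1), M→dst (cap 1). Sum = 2.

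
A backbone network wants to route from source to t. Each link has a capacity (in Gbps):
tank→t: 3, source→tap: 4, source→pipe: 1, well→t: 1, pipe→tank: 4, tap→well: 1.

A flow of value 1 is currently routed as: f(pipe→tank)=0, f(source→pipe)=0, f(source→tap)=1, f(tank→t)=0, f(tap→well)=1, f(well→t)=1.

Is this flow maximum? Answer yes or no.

Residual path source→pipe→tank→t has bottleneck 1 > 0.
Pushing 1 along it raises the flow to 2, so the given flow is not maximum.

No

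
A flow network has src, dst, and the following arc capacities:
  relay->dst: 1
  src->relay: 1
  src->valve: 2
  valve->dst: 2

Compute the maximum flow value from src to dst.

3

Augment src->valve->dst: bottleneck 2. Total 2.
Augment src->relay->dst: bottleneck 1. Total 3.
No augmenting path remains in the residual graph.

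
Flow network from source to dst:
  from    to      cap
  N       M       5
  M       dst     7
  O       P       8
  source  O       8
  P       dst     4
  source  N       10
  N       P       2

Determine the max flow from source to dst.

Augment source→O→P→dst: bottleneck 4. Total 4.
Augment source→N→M→dst: bottleneck 5. Total 9.
No augmenting path remains in the residual graph.

9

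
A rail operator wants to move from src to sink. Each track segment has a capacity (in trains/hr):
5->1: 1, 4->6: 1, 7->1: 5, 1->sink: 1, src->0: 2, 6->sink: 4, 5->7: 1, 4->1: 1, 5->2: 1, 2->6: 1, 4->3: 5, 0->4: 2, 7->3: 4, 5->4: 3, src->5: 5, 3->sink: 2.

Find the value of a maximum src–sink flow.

5

Augment src->5->1->sink: bottleneck 1. Total 1.
Augment src->0->4->3->sink: bottleneck 2. Total 3.
Augment src->5->2->6->sink: bottleneck 1. Total 4.
Augment src->5->4->6->sink: bottleneck 1. Total 5.
No augmenting path remains in the residual graph.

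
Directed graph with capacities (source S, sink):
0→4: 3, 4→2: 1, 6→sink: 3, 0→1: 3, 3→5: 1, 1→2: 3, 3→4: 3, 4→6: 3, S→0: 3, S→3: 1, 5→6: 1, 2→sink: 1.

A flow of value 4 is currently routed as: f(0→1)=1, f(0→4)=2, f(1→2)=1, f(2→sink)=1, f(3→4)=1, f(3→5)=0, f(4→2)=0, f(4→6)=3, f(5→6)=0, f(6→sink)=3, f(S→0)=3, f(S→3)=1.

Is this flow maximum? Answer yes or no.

Residual reachable from S: {S}; sink is not reachable.
Saturated cut: S→0, S→3 with total capacity 4 = current flow value. Flow is maximum.

Yes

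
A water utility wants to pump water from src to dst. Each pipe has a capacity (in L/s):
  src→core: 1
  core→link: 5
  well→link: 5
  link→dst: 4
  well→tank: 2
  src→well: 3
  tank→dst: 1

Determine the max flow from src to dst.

4

Augment src→core→link→dst: bottleneck 1. Total 1.
Augment src→well→link→dst: bottleneck 3. Total 4.
No augmenting path remains in the residual graph.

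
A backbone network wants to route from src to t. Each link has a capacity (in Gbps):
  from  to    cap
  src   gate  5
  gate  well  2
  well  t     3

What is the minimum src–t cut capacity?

2

Max flow = 2 (via 1 augmenting path).
In the residual at optimum, the set reachable from src is {gate, src}.
Cut edges: gate→well (cap 2). Sum = 2.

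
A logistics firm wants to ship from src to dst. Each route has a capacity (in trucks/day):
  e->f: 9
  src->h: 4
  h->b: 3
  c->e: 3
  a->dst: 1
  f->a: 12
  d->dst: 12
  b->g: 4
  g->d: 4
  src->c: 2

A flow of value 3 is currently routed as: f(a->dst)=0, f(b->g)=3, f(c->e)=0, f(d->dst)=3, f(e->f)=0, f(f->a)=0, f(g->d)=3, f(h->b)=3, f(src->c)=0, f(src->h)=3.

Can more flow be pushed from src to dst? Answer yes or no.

Residual path src->c->e->f->a->dst has bottleneck 1 > 0.
Pushing 1 along it raises the flow to 4, so the given flow is not maximum.

Yes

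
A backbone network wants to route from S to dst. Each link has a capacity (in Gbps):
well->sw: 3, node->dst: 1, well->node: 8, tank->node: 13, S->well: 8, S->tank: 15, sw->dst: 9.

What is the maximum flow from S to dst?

Augment S->tank->node->dst: bottleneck 1. Total 1.
Augment S->well->sw->dst: bottleneck 3. Total 4.
No augmenting path remains in the residual graph.

4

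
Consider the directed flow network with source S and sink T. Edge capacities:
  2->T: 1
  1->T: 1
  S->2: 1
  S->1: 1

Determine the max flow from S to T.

Augment S->2->T: bottleneck 1. Total 1.
Augment S->1->T: bottleneck 1. Total 2.
No augmenting path remains in the residual graph.

2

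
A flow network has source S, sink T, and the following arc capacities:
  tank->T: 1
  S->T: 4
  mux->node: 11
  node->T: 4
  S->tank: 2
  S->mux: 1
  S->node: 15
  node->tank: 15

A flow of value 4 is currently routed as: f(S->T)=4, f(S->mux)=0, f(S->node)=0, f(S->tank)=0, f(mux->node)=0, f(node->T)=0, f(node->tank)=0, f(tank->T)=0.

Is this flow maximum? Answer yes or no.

Residual path S->node->T has bottleneck 4 > 0.
Pushing 4 along it raises the flow to 8, so the given flow is not maximum.

No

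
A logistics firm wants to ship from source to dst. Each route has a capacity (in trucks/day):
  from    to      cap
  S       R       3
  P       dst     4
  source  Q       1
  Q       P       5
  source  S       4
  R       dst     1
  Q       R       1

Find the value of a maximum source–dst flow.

Augment source→S→R→dst: bottleneck 1. Total 1.
Augment source→Q→P→dst: bottleneck 1. Total 2.
No augmenting path remains in the residual graph.

2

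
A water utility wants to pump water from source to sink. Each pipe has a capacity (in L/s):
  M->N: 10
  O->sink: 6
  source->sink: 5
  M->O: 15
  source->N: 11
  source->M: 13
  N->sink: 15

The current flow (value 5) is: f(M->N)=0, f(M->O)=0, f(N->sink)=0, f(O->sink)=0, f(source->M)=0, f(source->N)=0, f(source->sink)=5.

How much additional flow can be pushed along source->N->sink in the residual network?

Residual capacities along the path: source->N: 11, N->sink: 15.
Minimum is 11.

11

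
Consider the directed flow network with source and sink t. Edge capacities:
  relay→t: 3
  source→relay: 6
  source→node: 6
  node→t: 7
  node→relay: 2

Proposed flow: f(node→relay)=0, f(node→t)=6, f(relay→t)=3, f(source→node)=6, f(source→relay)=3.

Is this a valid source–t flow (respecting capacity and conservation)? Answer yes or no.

Every edge has 0 ≤ f(e) ≤ cap(e).
At each intermediate node, inflow equals outflow.

Yes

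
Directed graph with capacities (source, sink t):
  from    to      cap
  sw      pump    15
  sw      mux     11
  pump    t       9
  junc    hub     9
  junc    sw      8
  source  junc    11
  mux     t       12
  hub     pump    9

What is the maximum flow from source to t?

Augment source→junc→hub→pump→t: bottleneck 9. Total 9.
Augment source→junc→sw→mux→t: bottleneck 2. Total 11.
No augmenting path remains in the residual graph.

11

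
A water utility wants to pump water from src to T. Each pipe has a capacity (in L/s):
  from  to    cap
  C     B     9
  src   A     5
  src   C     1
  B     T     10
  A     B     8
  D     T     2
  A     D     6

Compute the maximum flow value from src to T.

6

Augment src→A→D→T: bottleneck 2. Total 2.
Augment src→A→B→T: bottleneck 3. Total 5.
Augment src→C→B→T: bottleneck 1. Total 6.
No augmenting path remains in the residual graph.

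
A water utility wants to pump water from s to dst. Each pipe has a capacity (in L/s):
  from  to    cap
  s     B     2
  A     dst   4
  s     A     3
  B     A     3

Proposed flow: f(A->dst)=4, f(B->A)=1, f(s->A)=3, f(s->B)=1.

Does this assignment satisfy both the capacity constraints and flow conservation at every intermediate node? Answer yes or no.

Every edge has 0 ≤ f(e) ≤ cap(e).
At each intermediate node, inflow equals outflow.

Yes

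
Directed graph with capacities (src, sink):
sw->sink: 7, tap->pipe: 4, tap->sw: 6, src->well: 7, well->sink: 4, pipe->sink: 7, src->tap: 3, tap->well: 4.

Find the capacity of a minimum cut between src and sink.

7

Max flow = 7 (via 2 augmenting paths).
In the residual at optimum, the set reachable from src is {src, well}.
Cut edges: src->tap (cap 3), well->sink (cap 4). Sum = 7.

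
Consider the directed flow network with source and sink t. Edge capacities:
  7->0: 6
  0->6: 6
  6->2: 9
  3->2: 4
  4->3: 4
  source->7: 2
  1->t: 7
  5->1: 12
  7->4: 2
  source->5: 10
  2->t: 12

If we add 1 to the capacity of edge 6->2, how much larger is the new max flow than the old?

Original max flow = 9.
Edge 6->2 does not cross the min cut (source side {1, 5, source}), so extra capacity there cannot help.
New max flow = 9. Increase = 0.

0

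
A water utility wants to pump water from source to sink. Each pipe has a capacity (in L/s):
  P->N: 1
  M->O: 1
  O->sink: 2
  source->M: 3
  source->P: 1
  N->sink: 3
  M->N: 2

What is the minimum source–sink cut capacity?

4

Max flow = 4 (via 3 augmenting paths).
In the residual at optimum, the set reachable from source is {source}.
Cut edges: source->P (cap 1), source->M (cap 3). Sum = 4.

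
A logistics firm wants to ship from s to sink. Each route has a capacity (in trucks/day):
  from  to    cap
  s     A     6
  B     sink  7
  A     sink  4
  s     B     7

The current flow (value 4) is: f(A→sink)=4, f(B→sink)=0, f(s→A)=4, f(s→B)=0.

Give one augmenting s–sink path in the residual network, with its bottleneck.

s→B→sink, bottleneck 7

Residual along s→B→sink: s→B: 7, B→sink: 7.
Bottleneck = min = 7.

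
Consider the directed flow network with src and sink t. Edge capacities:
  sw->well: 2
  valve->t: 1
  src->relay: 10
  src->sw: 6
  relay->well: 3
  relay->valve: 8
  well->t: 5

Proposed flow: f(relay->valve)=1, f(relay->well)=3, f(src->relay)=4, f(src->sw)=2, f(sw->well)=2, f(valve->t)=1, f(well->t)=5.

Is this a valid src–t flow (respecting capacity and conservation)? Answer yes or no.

Yes

Every edge has 0 ≤ f(e) ≤ cap(e).
At each intermediate node, inflow equals outflow.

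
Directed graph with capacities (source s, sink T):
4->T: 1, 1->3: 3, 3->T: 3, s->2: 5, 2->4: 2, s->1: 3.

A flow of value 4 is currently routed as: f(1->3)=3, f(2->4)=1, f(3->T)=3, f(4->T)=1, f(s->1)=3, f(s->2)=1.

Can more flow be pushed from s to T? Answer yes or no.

No

Residual reachable from s: {2, 4, s}; T is not reachable.
Saturated cut: s->1, 4->T with total capacity 4 = current flow value. Flow is maximum.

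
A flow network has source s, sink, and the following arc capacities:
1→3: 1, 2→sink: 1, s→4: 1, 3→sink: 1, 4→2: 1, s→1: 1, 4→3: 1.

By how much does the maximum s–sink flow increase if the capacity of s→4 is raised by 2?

Original max flow = 2.
Even with extra capacity on s→4, another cut of capacity 2 remains binding.
New max flow = 2. Increase = 0.

0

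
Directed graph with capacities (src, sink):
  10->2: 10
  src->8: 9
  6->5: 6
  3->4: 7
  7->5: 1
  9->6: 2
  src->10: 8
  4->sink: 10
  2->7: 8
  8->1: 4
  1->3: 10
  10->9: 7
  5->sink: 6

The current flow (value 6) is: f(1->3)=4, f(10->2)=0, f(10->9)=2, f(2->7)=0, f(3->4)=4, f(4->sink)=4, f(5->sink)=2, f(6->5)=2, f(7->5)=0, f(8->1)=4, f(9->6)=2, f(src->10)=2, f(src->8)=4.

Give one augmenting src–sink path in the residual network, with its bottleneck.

Residual along src->10->2->7->5->sink: src->10: 6, 10->2: 10, 2->7: 8, 7->5: 1, 5->sink: 4.
Bottleneck = min = 1.

src->10->2->7->5->sink, bottleneck 1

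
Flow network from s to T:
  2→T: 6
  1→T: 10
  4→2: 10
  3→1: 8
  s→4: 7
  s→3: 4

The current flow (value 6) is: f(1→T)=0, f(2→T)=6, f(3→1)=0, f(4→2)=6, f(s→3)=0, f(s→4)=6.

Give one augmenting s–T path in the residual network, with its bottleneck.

Residual along s→3→1→T: s→3: 4, 3→1: 8, 1→T: 10.
Bottleneck = min = 4.

s→3→1→T, bottleneck 4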